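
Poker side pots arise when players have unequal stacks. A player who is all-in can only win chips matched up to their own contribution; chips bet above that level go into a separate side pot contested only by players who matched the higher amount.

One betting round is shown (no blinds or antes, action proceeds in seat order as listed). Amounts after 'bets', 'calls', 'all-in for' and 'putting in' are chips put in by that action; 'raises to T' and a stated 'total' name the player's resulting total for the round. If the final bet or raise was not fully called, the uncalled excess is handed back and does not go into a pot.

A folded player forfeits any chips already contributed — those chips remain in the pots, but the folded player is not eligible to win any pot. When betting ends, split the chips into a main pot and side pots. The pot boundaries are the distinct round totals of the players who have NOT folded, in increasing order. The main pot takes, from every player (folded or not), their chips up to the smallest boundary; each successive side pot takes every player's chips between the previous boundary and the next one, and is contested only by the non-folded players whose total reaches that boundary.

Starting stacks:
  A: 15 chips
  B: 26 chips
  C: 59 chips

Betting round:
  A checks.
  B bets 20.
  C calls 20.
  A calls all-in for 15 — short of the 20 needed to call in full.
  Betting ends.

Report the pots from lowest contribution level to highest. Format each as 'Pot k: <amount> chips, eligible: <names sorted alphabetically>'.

Contributions: A=15, B=20, C=20
Pot levels (distinct totals of non-folded players): 15, 20
Layer 1-15: 15 each from A, B, C = 15*3 = 45 chips; eligible A, B, C
Layer 16-20: 5 each from B, C = 5*2 = 10 chips; eligible B, C

Pot 1: 45 chips, eligible: A, B, C
Pot 2: 10 chips, eligible: B, C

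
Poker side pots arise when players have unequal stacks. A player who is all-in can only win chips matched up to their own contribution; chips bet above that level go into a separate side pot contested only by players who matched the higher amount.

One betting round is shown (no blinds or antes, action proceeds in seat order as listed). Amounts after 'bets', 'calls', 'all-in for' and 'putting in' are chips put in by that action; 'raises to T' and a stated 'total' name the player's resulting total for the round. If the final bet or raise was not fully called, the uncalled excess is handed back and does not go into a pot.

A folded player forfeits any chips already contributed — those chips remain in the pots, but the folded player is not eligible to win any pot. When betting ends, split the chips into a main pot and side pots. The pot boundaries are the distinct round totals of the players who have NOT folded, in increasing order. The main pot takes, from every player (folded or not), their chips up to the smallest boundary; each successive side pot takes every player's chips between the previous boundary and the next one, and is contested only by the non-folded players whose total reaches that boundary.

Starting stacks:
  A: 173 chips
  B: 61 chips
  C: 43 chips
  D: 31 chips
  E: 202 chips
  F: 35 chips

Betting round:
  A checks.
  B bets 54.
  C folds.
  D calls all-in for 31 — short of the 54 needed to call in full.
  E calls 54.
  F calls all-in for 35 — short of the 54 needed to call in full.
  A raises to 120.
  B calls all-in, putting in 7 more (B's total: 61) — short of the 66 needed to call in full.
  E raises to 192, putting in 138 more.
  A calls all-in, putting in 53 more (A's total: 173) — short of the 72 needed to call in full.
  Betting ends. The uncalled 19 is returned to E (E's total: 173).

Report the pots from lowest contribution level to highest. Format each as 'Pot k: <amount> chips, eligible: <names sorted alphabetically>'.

Contributions (after 19 returned to E): A=173, B=61, D=31, E=173, F=35
Folded: C
Pot levels (distinct totals of non-folded players): 31, 35, 61, 173
Layer 1-31: 31 each from A, B, D, E, F = 31*5 = 155 chips; eligible A, B, D, E, F
Layer 32-35: 4 each from A, B, E, F = 4*4 = 16 chips; eligible A, B, E, F
Layer 36-61: 26 each from A, B, E = 26*3 = 78 chips; eligible A, B, E
Layer 62-173: 112 each from A, E = 112*2 = 224 chips; eligible A, E

Pot 1: 155 chips, eligible: A, B, D, E, F
Pot 2: 16 chips, eligible: A, B, E, F
Pot 3: 78 chips, eligible: A, B, E
Pot 4: 224 chips, eligible: A, E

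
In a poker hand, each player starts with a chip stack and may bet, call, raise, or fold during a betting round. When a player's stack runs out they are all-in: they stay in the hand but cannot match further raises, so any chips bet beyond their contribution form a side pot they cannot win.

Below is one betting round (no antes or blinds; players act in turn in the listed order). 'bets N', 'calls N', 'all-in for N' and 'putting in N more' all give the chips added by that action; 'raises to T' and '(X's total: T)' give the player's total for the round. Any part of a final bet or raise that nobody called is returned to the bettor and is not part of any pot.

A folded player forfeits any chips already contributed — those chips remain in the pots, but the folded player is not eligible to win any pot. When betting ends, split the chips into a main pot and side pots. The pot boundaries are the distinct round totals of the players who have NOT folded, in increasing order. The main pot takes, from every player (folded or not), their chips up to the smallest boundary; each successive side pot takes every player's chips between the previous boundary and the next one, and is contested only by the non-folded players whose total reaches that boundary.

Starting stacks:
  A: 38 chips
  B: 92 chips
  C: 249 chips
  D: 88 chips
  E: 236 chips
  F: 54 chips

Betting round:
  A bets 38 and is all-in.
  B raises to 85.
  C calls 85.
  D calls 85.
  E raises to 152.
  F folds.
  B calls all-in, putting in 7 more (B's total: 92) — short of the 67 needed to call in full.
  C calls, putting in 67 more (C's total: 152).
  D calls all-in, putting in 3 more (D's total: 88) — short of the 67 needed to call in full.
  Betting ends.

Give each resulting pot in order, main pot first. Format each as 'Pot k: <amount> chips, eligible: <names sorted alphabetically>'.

Pot 1: 190 chips, eligible: A, B, C, D, E
Pot 2: 200 chips, eligible: B, C, D, E
Pot 3: 12 chips, eligible: B, C, E
Pot 4: 120 chips, eligible: C, E

Derivation:
Contributions: A=38, B=92, C=152, D=88, E=152
Folded: F
Pot levels (distinct totals of non-folded players): 38, 88, 92, 152
Layer 1-38: 38 each from A, B, C, D, E = 38*5 = 190 chips; eligible A, B, C, D, E
Layer 39-88: 50 each from B, C, D, E = 50*4 = 200 chips; eligible B, C, D, E
Layer 89-92: 4 each from B, C, E = 4*3 = 12 chips; eligible B, C, E
Layer 93-152: 60 each from C, E = 60*2 = 120 chips; eligible C, E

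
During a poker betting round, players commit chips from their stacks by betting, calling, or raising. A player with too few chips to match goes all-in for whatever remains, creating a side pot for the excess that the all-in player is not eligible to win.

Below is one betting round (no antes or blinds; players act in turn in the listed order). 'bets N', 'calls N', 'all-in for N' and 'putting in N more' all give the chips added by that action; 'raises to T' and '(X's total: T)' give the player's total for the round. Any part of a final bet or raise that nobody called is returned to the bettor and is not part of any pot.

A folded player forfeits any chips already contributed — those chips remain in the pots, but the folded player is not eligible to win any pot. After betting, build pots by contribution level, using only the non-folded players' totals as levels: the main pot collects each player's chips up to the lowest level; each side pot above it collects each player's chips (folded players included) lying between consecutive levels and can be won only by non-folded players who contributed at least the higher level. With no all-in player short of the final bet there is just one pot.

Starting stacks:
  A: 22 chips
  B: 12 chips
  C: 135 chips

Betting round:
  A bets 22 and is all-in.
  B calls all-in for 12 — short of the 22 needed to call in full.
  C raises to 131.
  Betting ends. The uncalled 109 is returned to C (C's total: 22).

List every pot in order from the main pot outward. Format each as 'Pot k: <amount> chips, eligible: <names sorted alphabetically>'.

Contributions (after 109 returned to C): A=22, B=12, C=22
Pot levels (distinct totals of non-folded players): 12, 22
Layer 1-12: 12 each from A, B, C = 12*3 = 36 chips; eligible A, B, C
Layer 13-22: 10 each from A, C = 10*2 = 20 chips; eligible A, C

Pot 1: 36 chips, eligible: A, B, C
Pot 2: 20 chips, eligible: A, C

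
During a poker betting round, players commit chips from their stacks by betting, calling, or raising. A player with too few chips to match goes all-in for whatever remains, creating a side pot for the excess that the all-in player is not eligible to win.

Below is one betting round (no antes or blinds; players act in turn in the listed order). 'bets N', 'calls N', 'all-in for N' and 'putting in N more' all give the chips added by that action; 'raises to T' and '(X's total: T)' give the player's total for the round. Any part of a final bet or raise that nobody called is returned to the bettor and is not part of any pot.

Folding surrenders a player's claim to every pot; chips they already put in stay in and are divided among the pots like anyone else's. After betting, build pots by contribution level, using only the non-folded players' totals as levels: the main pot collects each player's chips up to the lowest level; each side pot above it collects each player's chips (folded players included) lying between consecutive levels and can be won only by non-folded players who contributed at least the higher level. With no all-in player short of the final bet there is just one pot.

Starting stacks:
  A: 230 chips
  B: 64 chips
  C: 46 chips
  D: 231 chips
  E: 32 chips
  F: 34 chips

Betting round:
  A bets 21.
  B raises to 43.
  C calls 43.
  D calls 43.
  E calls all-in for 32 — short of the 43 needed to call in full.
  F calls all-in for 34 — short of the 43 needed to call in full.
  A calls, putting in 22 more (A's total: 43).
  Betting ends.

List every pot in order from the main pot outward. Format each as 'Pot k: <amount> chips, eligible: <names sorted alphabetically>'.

Pot 1: 192 chips, eligible: A, B, C, D, E, F
Pot 2: 10 chips, eligible: A, B, C, D, F
Pot 3: 36 chips, eligible: A, B, C, D

Derivation:
Contributions: A=43, B=43, C=43, D=43, E=32, F=34
Pot levels (distinct totals of non-folded players): 32, 34, 43
Layer 1-32: 32 each from A, B, C, D, E, F = 32*6 = 192 chips; eligible A, B, C, D, E, F
Layer 33-34: 2 each from A, B, C, D, F = 2*5 = 10 chips; eligible A, B, C, D, F
Layer 35-43: 9 each from A, B, C, D = 9*4 = 36 chips; eligible A, B, C, D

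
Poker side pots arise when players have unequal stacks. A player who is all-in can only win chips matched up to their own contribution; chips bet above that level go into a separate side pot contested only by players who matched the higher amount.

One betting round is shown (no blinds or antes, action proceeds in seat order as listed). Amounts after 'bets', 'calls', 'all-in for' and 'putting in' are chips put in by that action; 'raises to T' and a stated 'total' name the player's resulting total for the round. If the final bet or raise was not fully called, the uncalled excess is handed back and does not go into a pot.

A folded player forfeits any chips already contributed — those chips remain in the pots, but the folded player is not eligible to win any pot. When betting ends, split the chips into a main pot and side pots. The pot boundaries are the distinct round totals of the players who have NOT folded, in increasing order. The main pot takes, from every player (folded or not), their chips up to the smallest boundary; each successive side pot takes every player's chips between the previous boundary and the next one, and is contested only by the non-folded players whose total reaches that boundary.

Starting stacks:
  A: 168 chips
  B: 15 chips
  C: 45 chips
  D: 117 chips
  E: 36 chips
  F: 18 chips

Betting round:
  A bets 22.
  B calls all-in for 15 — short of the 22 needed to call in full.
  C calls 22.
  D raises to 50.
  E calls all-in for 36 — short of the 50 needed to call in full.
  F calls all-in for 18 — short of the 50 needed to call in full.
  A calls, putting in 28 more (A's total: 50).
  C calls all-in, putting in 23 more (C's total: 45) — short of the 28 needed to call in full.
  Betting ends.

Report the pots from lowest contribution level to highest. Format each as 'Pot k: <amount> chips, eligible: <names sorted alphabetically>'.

Pot 1: 90 chips, eligible: A, B, C, D, E, F
Pot 2: 15 chips, eligible: A, C, D, E, F
Pot 3: 72 chips, eligible: A, C, D, E
Pot 4: 27 chips, eligible: A, C, D
Pot 5: 10 chips, eligible: A, D

Derivation:
Contributions: A=50, B=15, C=45, D=50, E=36, F=18
Pot levels (distinct totals of non-folded players): 15, 18, 36, 45, 50
Layer 1-15: 15 each from A, B, C, D, E, F = 15*6 = 90 chips; eligible A, B, C, D, E, F
Layer 16-18: 3 each from A, C, D, E, F = 3*5 = 15 chips; eligible A, C, D, E, F
Layer 19-36: 18 each from A, C, D, E = 18*4 = 72 chips; eligible A, C, D, E
Layer 37-45: 9 each from A, C, D = 9*3 = 27 chips; eligible A, C, D
Layer 46-50: 5 each from A, D = 5*2 = 10 chips; eligible A, D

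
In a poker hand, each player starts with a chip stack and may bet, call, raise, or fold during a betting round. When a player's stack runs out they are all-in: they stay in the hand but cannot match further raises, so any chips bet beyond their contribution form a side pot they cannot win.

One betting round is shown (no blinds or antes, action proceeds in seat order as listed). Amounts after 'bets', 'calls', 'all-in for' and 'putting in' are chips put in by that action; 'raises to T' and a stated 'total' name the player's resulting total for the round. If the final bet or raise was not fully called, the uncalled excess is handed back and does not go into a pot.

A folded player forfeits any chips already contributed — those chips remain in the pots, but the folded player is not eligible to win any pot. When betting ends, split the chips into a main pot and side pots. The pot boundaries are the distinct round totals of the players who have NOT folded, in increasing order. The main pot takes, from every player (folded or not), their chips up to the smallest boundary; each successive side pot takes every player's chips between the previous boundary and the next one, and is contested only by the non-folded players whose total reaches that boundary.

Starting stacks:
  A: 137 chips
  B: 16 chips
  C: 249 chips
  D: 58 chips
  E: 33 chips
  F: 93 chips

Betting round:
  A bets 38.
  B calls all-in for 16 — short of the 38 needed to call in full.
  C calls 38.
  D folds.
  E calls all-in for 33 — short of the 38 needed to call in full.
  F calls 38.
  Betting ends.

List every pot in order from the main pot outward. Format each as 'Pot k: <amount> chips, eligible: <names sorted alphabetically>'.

Contributions: A=38, B=16, C=38, E=33, F=38
Folded: D
Pot levels (distinct totals of non-folded players): 16, 33, 38
Layer 1-16: 16 each from A, B, C, E, F = 16*5 = 80 chips; eligible A, B, C, E, F
Layer 17-33: 17 each from A, C, E, F = 17*4 = 68 chips; eligible A, C, E, F
Layer 34-38: 5 each from A, C, F = 5*3 = 15 chips; eligible A, C, F

Pot 1: 80 chips, eligible: A, B, C, E, F
Pot 2: 68 chips, eligible: A, C, E, F
Pot 3: 15 chips, eligible: A, C, F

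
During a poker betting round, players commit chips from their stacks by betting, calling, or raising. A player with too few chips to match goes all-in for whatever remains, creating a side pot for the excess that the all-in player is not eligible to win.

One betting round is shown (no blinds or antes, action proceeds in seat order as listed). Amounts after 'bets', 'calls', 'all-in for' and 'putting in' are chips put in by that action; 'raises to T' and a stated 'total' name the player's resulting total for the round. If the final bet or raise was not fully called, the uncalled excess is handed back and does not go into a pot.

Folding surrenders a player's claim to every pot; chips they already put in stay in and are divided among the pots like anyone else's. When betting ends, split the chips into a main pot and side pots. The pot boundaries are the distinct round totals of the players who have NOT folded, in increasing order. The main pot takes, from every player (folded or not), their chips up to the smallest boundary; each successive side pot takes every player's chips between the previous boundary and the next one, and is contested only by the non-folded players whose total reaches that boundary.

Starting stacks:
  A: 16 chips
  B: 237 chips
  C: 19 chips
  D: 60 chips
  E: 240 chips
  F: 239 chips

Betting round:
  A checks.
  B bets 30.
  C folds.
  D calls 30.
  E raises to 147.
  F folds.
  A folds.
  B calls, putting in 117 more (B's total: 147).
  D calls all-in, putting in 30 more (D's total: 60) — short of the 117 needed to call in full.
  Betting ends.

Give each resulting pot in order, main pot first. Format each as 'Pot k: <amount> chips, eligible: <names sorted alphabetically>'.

Pot 1: 180 chips, eligible: B, D, E
Pot 2: 174 chips, eligible: B, E

Derivation:
Contributions: B=147, D=60, E=147
Folded: A, C, F
Pot levels (distinct totals of non-folded players): 60, 147
Layer 1-60: 60 each from B, D, E = 60*3 = 180 chips; eligible B, D, E
Layer 61-147: 87 each from B, E = 87*2 = 174 chips; eligible B, E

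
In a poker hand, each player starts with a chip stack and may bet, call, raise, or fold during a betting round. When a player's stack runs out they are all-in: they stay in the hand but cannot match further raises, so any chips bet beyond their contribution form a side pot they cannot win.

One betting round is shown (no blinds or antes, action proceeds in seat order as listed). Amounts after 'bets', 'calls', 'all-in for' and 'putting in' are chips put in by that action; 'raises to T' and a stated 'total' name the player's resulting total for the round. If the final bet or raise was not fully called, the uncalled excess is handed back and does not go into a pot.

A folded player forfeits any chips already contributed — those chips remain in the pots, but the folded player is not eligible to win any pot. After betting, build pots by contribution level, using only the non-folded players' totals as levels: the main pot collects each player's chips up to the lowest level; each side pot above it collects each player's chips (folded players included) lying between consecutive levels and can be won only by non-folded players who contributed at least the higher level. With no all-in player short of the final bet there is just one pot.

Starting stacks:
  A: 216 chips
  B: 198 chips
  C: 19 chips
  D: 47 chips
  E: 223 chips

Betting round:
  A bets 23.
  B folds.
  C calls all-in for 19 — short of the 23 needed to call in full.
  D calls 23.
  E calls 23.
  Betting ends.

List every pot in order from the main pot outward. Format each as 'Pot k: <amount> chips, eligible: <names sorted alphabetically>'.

Pot 1: 76 chips, eligible: A, C, D, E
Pot 2: 12 chips, eligible: A, D, E

Derivation:
Contributions: A=23, C=19, D=23, E=23
Folded: B
Pot levels (distinct totals of non-folded players): 19, 23
Layer 1-19: 19 each from A, C, D, E = 19*4 = 76 chips; eligible A, C, D, E
Layer 20-23: 4 each from A, D, E = 4*3 = 12 chips; eligible A, D, E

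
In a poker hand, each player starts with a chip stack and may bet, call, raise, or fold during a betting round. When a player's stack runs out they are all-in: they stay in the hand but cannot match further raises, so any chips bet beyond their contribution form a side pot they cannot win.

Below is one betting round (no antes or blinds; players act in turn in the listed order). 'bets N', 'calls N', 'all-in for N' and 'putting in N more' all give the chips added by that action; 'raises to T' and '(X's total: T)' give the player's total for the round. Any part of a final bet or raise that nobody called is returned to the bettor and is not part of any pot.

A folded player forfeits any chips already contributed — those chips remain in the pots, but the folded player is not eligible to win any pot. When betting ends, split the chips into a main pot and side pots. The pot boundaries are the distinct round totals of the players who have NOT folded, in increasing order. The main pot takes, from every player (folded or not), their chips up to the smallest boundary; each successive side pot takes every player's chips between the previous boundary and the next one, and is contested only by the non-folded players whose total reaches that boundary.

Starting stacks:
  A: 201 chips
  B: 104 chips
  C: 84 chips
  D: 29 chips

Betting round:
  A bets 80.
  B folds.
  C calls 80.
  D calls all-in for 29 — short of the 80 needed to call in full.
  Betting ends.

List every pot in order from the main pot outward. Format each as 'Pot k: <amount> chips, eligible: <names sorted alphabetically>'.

Pot 1: 87 chips, eligible: A, C, D
Pot 2: 102 chips, eligible: A, C

Derivation:
Contributions: A=80, C=80, D=29
Folded: B
Pot levels (distinct totals of non-folded players): 29, 80
Layer 1-29: 29 each from A, C, D = 29*3 = 87 chips; eligible A, C, D
Layer 30-80: 51 each from A, C = 51*2 = 102 chips; eligible A, C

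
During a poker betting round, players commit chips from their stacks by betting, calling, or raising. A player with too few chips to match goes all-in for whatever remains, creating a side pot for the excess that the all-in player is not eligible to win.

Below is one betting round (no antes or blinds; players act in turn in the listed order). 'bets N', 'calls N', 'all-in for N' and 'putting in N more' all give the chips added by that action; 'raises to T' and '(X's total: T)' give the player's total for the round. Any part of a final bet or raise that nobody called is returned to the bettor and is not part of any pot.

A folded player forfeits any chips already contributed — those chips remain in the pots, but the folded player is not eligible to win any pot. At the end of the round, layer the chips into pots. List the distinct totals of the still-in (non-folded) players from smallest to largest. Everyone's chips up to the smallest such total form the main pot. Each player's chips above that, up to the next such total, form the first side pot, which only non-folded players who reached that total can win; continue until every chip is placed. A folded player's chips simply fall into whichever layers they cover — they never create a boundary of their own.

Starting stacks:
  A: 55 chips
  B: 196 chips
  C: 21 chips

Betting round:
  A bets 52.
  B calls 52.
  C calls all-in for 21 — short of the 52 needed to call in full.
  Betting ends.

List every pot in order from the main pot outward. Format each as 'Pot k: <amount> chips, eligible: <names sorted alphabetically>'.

Contributions: A=52, B=52, C=21
Pot levels (distinct totals of non-folded players): 21, 52
Layer 1-21: 21 each from A, B, C = 21*3 = 63 chips; eligible A, B, C
Layer 22-52: 31 each from A, B = 31*2 = 62 chips; eligible A, B

Pot 1: 63 chips, eligible: A, B, C
Pot 2: 62 chips, eligible: A, B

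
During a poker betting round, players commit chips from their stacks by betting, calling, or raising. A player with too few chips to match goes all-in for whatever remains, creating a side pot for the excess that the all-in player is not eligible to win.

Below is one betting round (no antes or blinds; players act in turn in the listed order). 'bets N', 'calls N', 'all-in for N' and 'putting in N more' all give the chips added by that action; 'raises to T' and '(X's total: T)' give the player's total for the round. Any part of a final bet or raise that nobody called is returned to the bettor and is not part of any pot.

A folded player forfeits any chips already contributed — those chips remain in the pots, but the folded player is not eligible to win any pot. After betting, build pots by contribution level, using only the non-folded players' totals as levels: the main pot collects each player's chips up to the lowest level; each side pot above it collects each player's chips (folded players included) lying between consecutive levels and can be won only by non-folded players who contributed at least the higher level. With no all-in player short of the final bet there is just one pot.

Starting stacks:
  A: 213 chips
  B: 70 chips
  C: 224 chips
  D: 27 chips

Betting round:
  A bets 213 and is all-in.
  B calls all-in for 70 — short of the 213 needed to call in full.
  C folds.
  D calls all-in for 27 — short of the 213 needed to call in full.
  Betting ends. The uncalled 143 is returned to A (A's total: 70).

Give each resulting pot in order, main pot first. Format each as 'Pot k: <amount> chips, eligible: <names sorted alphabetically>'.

Pot 1: 81 chips, eligible: A, B, D
Pot 2: 86 chips, eligible: A, B

Derivation:
Contributions (after 143 returned to A): A=70, B=70, D=27
Folded: C
Pot levels (distinct totals of non-folded players): 27, 70
Layer 1-27: 27 each from A, B, D = 27*3 = 81 chips; eligible A, B, D
Layer 28-70: 43 each from A, B = 43*2 = 86 chips; eligible A, B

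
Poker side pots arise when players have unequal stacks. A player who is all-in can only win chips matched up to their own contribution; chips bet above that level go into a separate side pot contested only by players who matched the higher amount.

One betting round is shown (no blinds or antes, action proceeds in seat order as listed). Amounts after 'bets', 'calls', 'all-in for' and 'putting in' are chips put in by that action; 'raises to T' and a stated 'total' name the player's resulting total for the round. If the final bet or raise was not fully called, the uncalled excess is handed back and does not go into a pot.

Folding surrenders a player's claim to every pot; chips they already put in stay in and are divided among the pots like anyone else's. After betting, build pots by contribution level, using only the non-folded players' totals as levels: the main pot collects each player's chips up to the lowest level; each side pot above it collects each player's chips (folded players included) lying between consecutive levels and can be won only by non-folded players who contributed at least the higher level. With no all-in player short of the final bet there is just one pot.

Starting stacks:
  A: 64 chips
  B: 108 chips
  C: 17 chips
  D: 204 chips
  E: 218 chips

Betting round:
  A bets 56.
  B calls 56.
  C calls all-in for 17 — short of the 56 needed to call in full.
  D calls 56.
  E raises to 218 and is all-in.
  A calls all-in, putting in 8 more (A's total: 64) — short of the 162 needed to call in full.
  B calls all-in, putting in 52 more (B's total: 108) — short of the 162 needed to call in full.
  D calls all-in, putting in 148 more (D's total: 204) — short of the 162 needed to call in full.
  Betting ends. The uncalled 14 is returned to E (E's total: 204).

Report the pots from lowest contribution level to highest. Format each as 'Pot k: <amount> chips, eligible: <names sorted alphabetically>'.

Pot 1: 85 chips, eligible: A, B, C, D, E
Pot 2: 188 chips, eligible: A, B, D, E
Pot 3: 132 chips, eligible: B, D, E
Pot 4: 192 chips, eligible: D, E

Derivation:
Contributions (after 14 returned to E): A=64, B=108, C=17, D=204, E=204
Pot levels (distinct totals of non-folded players): 17, 64, 108, 204
Layer 1-17: 17 each from A, B, C, D, E = 17*5 = 85 chips; eligible A, B, C, D, E
Layer 18-64: 47 each from A, B, D, E = 47*4 = 188 chips; eligible A, B, D, E
Layer 65-108: 44 each from B, D, E = 44*3 = 132 chips; eligible B, D, E
Layer 109-204: 96 each from D, E = 96*2 = 192 chips; eligible D, E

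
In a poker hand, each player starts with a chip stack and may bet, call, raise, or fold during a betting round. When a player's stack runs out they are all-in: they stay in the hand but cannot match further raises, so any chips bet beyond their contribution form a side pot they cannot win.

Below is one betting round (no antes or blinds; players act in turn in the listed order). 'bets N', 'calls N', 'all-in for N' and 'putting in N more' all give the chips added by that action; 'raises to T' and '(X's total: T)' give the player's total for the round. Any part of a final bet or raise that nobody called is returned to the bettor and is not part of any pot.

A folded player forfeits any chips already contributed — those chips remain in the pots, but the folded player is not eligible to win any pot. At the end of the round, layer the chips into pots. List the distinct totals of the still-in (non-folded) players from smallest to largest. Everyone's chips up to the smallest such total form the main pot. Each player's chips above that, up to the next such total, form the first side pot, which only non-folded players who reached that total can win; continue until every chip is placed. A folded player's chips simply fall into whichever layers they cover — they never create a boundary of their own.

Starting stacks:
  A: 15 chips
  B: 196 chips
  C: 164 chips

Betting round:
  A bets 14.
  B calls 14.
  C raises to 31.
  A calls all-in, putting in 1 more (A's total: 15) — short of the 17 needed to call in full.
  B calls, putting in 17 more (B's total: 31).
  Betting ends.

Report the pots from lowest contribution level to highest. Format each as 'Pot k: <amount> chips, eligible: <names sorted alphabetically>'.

Contributions: A=15, B=31, C=31
Pot levels (distinct totals of non-folded players): 15, 31
Layer 1-15: 15 each from A, B, C = 15*3 = 45 chips; eligible A, B, C
Layer 16-31: 16 each from B, C = 16*2 = 32 chips; eligible B, C

Pot 1: 45 chips, eligible: A, B, C
Pot 2: 32 chips, eligible: B, C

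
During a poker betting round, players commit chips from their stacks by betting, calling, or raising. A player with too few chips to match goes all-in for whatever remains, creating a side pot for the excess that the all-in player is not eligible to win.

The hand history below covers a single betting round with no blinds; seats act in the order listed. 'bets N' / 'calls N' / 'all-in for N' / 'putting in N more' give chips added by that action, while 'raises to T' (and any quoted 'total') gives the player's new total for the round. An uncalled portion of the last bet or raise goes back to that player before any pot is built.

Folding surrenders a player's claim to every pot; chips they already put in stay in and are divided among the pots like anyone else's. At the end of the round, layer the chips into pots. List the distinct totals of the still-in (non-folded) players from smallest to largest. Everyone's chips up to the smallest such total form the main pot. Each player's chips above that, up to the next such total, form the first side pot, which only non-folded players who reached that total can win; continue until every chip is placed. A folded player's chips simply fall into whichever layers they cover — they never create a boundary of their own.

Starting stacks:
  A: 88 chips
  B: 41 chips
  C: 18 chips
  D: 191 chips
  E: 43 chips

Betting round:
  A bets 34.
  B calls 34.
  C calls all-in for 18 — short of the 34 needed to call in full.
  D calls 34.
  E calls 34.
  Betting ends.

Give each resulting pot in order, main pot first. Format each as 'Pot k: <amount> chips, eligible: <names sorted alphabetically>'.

Pot 1: 90 chips, eligible: A, B, C, D, E
Pot 2: 64 chips, eligible: A, B, D, E

Derivation:
Contributions: A=34, B=34, C=18, D=34, E=34
Pot levels (distinct totals of non-folded players): 18, 34
Layer 1-18: 18 each from A, B, C, D, E = 18*5 = 90 chips; eligible A, B, C, D, E
Layer 19-34: 16 each from A, B, D, E = 16*4 = 64 chips; eligible A, B, D, E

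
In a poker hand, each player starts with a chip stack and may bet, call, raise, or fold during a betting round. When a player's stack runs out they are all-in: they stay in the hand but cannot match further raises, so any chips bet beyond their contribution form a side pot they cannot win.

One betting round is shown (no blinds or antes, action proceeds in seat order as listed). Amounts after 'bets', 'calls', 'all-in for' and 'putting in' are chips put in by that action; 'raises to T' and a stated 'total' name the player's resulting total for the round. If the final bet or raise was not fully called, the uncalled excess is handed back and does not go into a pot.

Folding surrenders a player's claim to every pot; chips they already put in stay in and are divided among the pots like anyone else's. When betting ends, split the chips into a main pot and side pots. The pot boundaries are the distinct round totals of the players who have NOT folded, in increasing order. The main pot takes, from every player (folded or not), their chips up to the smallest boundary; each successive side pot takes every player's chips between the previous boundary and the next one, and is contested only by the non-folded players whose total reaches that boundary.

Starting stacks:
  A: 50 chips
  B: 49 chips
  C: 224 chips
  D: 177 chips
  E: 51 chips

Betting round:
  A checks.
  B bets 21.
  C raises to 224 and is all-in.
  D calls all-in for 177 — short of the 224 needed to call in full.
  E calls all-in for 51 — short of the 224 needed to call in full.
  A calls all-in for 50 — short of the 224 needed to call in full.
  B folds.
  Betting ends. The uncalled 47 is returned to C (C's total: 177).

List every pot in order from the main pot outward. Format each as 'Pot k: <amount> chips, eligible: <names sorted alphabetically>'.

Contributions (after 47 returned to C): A=50, B=21, C=177, D=177, E=51
Folded: B
Pot levels (distinct totals of non-folded players): 50, 51, 177
Layer 1-50: A 50 + B 21 + C 50 + D 50 + E 50 = 221 chips; eligible A, C, D, E
Layer 51-51: 1 each from C, D, E = 1*3 = 3 chips; eligible C, D, E
Layer 52-177: 126 each from C, D = 126*2 = 252 chips; eligible C, D

Pot 1: 221 chips, eligible: A, C, D, E
Pot 2: 3 chips, eligible: C, D, E
Pot 3: 252 chips, eligible: C, D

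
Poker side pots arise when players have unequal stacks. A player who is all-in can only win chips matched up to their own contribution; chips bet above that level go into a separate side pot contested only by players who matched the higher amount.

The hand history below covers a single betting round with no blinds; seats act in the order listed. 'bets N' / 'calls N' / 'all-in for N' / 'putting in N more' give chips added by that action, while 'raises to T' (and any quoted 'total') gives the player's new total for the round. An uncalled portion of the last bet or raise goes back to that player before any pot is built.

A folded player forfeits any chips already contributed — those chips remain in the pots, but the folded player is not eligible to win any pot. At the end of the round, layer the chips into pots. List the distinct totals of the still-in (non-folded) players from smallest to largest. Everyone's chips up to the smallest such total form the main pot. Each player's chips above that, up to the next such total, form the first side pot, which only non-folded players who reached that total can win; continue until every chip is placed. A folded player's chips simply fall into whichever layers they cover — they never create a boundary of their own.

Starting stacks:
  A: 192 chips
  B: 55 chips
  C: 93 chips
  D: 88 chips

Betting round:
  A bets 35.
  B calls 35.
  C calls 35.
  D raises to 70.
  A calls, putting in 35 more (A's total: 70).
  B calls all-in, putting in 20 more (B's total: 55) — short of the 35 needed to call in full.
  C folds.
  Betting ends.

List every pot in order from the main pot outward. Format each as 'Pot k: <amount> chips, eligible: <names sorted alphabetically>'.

Pot 1: 200 chips, eligible: A, B, D
Pot 2: 30 chips, eligible: A, D

Derivation:
Contributions: A=70, B=55, C=35, D=70
Folded: C
Pot levels (distinct totals of non-folded players): 55, 70
Layer 1-55: A 55 + B 55 + C 35 + D 55 = 200 chips; eligible A, B, D
Layer 56-70: 15 each from A, D = 15*2 = 30 chips; eligible A, D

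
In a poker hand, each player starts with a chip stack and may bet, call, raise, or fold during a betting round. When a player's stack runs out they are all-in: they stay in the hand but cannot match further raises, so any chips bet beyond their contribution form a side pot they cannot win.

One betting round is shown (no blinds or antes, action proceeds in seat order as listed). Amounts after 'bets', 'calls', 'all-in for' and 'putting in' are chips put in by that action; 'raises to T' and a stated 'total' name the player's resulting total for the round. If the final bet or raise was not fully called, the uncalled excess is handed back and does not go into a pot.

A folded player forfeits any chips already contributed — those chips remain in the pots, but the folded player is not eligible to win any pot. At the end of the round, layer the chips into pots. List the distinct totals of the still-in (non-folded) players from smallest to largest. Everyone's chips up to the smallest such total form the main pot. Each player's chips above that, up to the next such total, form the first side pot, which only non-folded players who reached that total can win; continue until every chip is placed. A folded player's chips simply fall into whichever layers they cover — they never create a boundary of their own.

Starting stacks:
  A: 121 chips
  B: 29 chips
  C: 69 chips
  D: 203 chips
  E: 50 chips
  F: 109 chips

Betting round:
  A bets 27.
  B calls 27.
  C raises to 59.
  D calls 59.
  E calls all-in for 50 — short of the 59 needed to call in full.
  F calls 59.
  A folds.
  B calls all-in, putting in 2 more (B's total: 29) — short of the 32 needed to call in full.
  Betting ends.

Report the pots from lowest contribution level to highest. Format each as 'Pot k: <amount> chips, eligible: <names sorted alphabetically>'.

Contributions: A=27, B=29, C=59, D=59, E=50, F=59
Folded: A
Pot levels (distinct totals of non-folded players): 29, 50, 59
Layer 1-29: A 27 + B 29 + C 29 + D 29 + E 29 + F 29 = 172 chips; eligible B, C, D, E, F
Layer 30-50: 21 each from C, D, E, F = 21*4 = 84 chips; eligible C, D, E, F
Layer 51-59: 9 each from C, D, F = 9*3 = 27 chips; eligible C, D, F

Pot 1: 172 chips, eligible: B, C, D, E, F
Pot 2: 84 chips, eligible: C, D, E, F
Pot 3: 27 chips, eligible: C, D, F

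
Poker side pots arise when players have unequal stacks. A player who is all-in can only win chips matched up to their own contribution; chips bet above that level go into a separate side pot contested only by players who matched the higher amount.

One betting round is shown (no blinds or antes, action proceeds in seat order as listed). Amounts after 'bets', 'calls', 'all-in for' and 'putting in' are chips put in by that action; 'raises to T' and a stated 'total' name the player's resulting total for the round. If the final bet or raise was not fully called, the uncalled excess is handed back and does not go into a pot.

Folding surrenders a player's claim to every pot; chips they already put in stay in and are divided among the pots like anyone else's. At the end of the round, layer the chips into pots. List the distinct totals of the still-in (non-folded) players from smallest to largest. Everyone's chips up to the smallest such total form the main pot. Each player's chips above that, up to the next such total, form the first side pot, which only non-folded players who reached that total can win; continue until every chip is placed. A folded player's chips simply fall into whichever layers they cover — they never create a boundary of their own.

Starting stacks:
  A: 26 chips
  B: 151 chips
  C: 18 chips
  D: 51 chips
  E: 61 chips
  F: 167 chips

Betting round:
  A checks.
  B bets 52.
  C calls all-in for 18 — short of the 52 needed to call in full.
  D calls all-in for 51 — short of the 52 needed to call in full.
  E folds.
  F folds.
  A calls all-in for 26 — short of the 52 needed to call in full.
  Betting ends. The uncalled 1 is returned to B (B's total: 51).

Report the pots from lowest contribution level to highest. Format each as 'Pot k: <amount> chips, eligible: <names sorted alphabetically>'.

Contributions (after 1 returned to B): A=26, B=51, C=18, D=51
Folded: E, F
Pot levels (distinct totals of non-folded players): 18, 26, 51
Layer 1-18: 18 each from A, B, C, D = 18*4 = 72 chips; eligible A, B, C, D
Layer 19-26: 8 each from A, B, D = 8*3 = 24 chips; eligible A, B, D
Layer 27-51: 25 each from B, D = 25*2 = 50 chips; eligible B, D

Pot 1: 72 chips, eligible: A, B, C, D
Pot 2: 24 chips, eligible: A, B, D
Pot 3: 50 chips, eligible: B, D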